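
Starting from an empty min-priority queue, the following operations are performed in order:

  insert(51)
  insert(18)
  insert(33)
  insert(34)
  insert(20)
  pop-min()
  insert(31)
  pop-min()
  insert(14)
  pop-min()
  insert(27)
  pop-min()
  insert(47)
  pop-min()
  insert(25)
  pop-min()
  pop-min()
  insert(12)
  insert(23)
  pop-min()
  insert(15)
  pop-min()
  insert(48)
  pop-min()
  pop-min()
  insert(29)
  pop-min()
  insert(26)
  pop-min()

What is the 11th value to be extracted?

insert 51 → {51}
insert 18 → {18, 51}
insert 33 → {18, 33, 51}
insert 34 → {18, 33, 34, 51}
insert 20 → {18, 20, 33, 34, 51}
pop-min → 18; now {20, 33, 34, 51}
insert 31 → {20, 31, 33, 34, 51}
pop-min → 20; now {31, 33, 34, 51}
insert 14 → {14, 31, 33, 34, 51}
pop-min → 14; now {31, 33, 34, 51}
insert 27 → {27, 31, 33, 34, 51}
pop-min → 27; now {31, 33, 34, 51}
insert 47 → {31, 33, 34, 47, 51}
pop-min → 31; now {33, 34, 47, 51}
insert 25 → {25, 33, 34, 47, 51}
pop-min → 25; now {33, 34, 47, 51}
pop-min → 33; now {34, 47, 51}
insert 12 → {12, 34, 47, 51}
insert 23 → {12, 23, 34, 47, 51}
pop-min → 12; now {23, 34, 47, 51}
insert 15 → {15, 23, 34, 47, 51}
pop-min → 15; now {23, 34, 47, 51}
insert 48 → {23, 34, 47, 48, 51}
pop-min → 23; now {34, 47, 48, 51}
pop-min → 34; now {47, 48, 51}
insert 29 → {29, 47, 48, 51}
pop-min → 29; now {47, 48, 51}
insert 26 → {26, 47, 48, 51}
pop-min → 26; now {47, 48, 51}

34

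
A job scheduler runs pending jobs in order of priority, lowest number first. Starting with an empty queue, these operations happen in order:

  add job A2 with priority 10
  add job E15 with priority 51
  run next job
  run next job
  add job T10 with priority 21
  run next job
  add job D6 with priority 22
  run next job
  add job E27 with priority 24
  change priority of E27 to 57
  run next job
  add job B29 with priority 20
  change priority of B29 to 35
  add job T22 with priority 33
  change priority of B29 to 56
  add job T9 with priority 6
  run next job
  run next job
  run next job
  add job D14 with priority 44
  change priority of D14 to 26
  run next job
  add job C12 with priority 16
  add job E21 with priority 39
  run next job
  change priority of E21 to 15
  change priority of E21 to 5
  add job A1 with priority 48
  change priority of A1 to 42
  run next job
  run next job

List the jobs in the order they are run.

A2 → E15 → T10 → D6 → E27 → T9 → T22 → B29 → D14 → C12 → E21 → A1

add A2 (priority 10) → {A2:10}
add E15 (priority 51) → {A2:10, E15:51}
run next job → A2; now {E15:51}
run next job → E15; now {}
add T10 (priority 21) → {T10:21}
run next job → T10; now {}
add D6 (priority 22) → {D6:22}
run next job → D6; now {}
add E27 (priority 24) → {E27:24}
update E27 to priority 57 → {E27:57}
run next job → E27; now {}
add B29 (priority 20) → {B29:20}
update B29 to priority 35 → {B29:35}
add T22 (priority 33) → {T22:33, B29:35}
update B29 to priority 56 → {T22:33, B29:56}
add T9 (priority 6) → {T9:6, T22:33, B29:56}
run next job → T9; now {T22:33, B29:56}
run next job → T22; now {B29:56}
run next job → B29; now {}
add D14 (priority 44) → {D14:44}
update D14 to priority 26 → {D14:26}
run next job → D14; now {}
add C12 (priority 16) → {C12:16}
add E21 (priority 39) → {C12:16, E21:39}
run next job → C12; now {E21:39}
update E21 to priority 15 → {E21:15}
update E21 to priority 5 → {E21:5}
add A1 (priority 48) → {E21:5, A1:48}
update A1 to priority 42 → {E21:5, A1:42}
run next job → E21; now {A1:42}
run next job → A1; now {}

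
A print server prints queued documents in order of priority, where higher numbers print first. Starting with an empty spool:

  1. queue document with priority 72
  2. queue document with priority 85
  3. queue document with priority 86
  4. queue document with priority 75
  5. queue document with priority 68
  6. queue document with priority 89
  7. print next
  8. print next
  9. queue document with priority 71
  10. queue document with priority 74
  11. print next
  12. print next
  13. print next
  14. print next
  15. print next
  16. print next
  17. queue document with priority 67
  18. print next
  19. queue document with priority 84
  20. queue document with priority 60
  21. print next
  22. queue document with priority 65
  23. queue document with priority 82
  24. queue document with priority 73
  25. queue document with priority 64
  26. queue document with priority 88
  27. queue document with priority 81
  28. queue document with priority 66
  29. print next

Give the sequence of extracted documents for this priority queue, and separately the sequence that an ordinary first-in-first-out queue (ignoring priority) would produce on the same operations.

priority queue: [89, 86, 85, 75, 74, 72, 71, 68, 67, 84, 88]; FIFO queue: [72, 85, 86, 75, 68, 89, 71, 74, 67, 84, 60]

insert 72 → {72}
insert 85 → {85, 72}
insert 86 → {86, 85, 72}
insert 75 → {86, 85, 75, 72}
insert 68 → {86, 85, 75, 72, 68}
insert 89 → {89, 86, 85, 75, 72, 68}
print next → 89; now {86, 85, 75, 72, 68}
print next → 86; now {85, 75, 72, 68}
insert 71 → {85, 75, 72, 71, 68}
insert 74 → {85, 75, 74, 72, 71, 68}
print next → 85; now {75, 74, 72, 71, 68}
print next → 75; now {74, 72, 71, 68}
print next → 74; now {72, 71, 68}
print next → 72; now {71, 68}
print next → 71; now {68}
print next → 68; now {}
insert 67 → {67}
print next → 67; now {}
insert 84 → {84}
insert 60 → {84, 60}
print next → 84; now {60}
insert 65 → {65, 60}
insert 82 → {82, 65, 60}
insert 73 → {82, 73, 65, 60}
insert 64 → {82, 73, 65, 64, 60}
insert 88 → {88, 82, 73, 65, 64, 60}
insert 81 → {88, 82, 81, 73, 65, 64, 60}
insert 66 → {88, 82, 81, 73, 66, 65, 64, 60}
print next → 88; now {82, 81, 73, 66, 65, 64, 60}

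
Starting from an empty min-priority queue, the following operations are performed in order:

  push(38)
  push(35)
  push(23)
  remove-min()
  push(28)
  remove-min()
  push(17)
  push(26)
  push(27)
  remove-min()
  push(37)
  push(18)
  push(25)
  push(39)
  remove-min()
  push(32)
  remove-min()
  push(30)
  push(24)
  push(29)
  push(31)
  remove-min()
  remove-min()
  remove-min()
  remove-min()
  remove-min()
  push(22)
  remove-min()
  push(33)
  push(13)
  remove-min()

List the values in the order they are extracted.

23, 28, 17, 18, 25, 24, 26, 27, 29, 30, 22, 13

insert 38 → {38}
insert 35 → {35, 38}
insert 23 → {23, 35, 38}
remove-min → 23; now {35, 38}
insert 28 → {28, 35, 38}
remove-min → 28; now {35, 38}
insert 17 → {17, 35, 38}
insert 26 → {17, 26, 35, 38}
insert 27 → {17, 26, 27, 35, 38}
remove-min → 17; now {26, 27, 35, 38}
insert 37 → {26, 27, 35, 37, 38}
insert 18 → {18, 26, 27, 35, 37, 38}
insert 25 → {18, 25, 26, 27, 35, 37, 38}
insert 39 → {18, 25, 26, 27, 35, 37, 38, 39}
remove-min → 18; now {25, 26, 27, 35, 37, 38, 39}
insert 32 → {25, 26, 27, 32, 35, 37, 38, 39}
remove-min → 25; now {26, 27, 32, 35, 37, 38, 39}
insert 30 → {26, 27, 30, 32, 35, 37, 38, 39}
insert 24 → {24, 26, 27, 30, 32, 35, 37, 38, 39}
insert 29 → {24, 26, 27, 29, 30, 32, 35, 37, 38, 39}
insert 31 → {24, 26, 27, 29, 30, 31, 32, 35, 37, 38, 39}
remove-min → 24; now {26, 27, 29, 30, 31, 32, 35, 37, 38, 39}
remove-min → 26; now {27, 29, 30, 31, 32, 35, 37, 38, 39}
remove-min → 27; now {29, 30, 31, 32, 35, 37, 38, 39}
remove-min → 29; now {30, 31, 32, 35, 37, 38, 39}
remove-min → 30; now {31, 32, 35, 37, 38, 39}
insert 22 → {22, 31, 32, 35, 37, 38, 39}
remove-min → 22; now {31, 32, 35, 37, 38, 39}
insert 33 → {31, 32, 33, 35, 37, 38, 39}
insert 13 → {13, 31, 32, 33, 35, 37, 38, 39}
remove-min → 13; now {31, 32, 33, 35, 37, 38, 39}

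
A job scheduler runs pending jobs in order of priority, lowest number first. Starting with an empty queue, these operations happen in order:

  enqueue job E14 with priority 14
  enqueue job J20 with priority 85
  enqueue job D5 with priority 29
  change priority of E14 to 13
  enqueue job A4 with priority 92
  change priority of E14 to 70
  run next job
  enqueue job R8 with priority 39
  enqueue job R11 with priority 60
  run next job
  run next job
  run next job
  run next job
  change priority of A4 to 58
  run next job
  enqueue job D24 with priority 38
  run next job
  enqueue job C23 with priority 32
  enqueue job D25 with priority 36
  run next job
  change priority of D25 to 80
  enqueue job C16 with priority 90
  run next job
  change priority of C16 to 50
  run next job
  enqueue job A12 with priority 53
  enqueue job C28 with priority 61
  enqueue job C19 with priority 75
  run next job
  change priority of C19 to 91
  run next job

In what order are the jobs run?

D5 → R8 → R11 → E14 → J20 → A4 → D24 → C23 → D25 → C16 → A12 → C28

add E14 (priority 14) → {E14:14}
add J20 (priority 85) → {E14:14, J20:85}
add D5 (priority 29) → {E14:14, D5:29, J20:85}
update E14 to priority 13 → {E14:13, D5:29, J20:85}
add A4 (priority 92) → {E14:13, D5:29, J20:85, A4:92}
update E14 to priority 70 → {D5:29, E14:70, J20:85, A4:92}
run next job → D5; now {E14:70, J20:85, A4:92}
add R8 (priority 39) → {R8:39, E14:70, J20:85, A4:92}
add R11 (priority 60) → {R8:39, R11:60, E14:70, J20:85, A4:92}
run next job → R8; now {R11:60, E14:70, J20:85, A4:92}
run next job → R11; now {E14:70, J20:85, A4:92}
run next job → E14; now {J20:85, A4:92}
run next job → J20; now {A4:92}
update A4 to priority 58 → {A4:58}
run next job → A4; now {}
add D24 (priority 38) → {D24:38}
run next job → D24; now {}
add C23 (priority 32) → {C23:32}
add D25 (priority 36) → {C23:32, D25:36}
run next job → C23; now {D25:36}
update D25 to priority 80 → {D25:80}
add C16 (priority 90) → {D25:80, C16:90}
run next job → D25; now {C16:90}
update C16 to priority 50 → {C16:50}
run next job → C16; now {}
add A12 (priority 53) → {A12:53}
add C28 (priority 61) → {A12:53, C28:61}
add C19 (priority 75) → {A12:53, C28:61, C19:75}
run next job → A12; now {C28:61, C19:75}
update C19 to priority 91 → {C28:61, C19:91}
run next job → C28; now {C19:91}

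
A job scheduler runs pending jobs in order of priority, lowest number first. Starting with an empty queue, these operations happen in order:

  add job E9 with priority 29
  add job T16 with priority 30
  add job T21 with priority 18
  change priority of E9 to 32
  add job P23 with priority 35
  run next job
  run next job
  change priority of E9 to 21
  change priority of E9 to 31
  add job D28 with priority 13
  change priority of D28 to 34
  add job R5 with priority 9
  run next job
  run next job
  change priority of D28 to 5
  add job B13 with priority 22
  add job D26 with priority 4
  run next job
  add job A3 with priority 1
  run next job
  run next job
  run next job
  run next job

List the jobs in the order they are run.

T21 → T16 → R5 → E9 → D26 → A3 → D28 → B13 → P23

add E9 (priority 29) → {E9:29}
add T16 (priority 30) → {E9:29, T16:30}
add T21 (priority 18) → {T21:18, E9:29, T16:30}
update E9 to priority 32 → {T21:18, T16:30, E9:32}
add P23 (priority 35) → {T21:18, T16:30, E9:32, P23:35}
run next job → T21; now {T16:30, E9:32, P23:35}
run next job → T16; now {E9:32, P23:35}
update E9 to priority 21 → {E9:21, P23:35}
update E9 to priority 31 → {E9:31, P23:35}
add D28 (priority 13) → {D28:13, E9:31, P23:35}
update D28 to priority 34 → {E9:31, D28:34, P23:35}
add R5 (priority 9) → {R5:9, E9:31, D28:34, P23:35}
run next job → R5; now {E9:31, D28:34, P23:35}
run next job → E9; now {D28:34, P23:35}
update D28 to priority 5 → {D28:5, P23:35}
add B13 (priority 22) → {D28:5, B13:22, P23:35}
add D26 (priority 4) → {D26:4, D28:5, B13:22, P23:35}
run next job → D26; now {D28:5, B13:22, P23:35}
add A3 (priority 1) → {A3:1, D28:5, B13:22, P23:35}
run next job → A3; now {D28:5, B13:22, P23:35}
run next job → D28; now {B13:22, P23:35}
run next job → B13; now {P23:35}
run next job → P23; now {}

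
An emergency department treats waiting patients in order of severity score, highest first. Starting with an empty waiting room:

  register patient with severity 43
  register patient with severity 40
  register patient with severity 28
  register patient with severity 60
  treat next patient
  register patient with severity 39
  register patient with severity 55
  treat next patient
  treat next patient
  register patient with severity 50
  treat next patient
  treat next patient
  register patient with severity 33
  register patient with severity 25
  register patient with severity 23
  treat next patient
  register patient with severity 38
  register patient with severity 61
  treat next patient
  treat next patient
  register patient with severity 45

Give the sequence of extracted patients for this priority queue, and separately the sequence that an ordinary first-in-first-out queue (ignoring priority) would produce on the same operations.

insert 43 → {43}
insert 40 → {43, 40}
insert 28 → {43, 40, 28}
insert 60 → {60, 43, 40, 28}
treat next patient → 60; now {43, 40, 28}
insert 39 → {43, 40, 39, 28}
insert 55 → {55, 43, 40, 39, 28}
treat next patient → 55; now {43, 40, 39, 28}
treat next patient → 43; now {40, 39, 28}
insert 50 → {50, 40, 39, 28}
treat next patient → 50; now {40, 39, 28}
treat next patient → 40; now {39, 28}
insert 33 → {39, 33, 28}
insert 25 → {39, 33, 28, 25}
insert 23 → {39, 33, 28, 25, 23}
treat next patient → 39; now {33, 28, 25, 23}
insert 38 → {38, 33, 28, 25, 23}
insert 61 → {61, 38, 33, 28, 25, 23}
treat next patient → 61; now {38, 33, 28, 25, 23}
treat next patient → 38; now {33, 28, 25, 23}
insert 45 → {45, 33, 28, 25, 23}

priority queue: 60, 55, 43, 50, 40, 39, 61, 38; FIFO queue: 43, 40, 28, 60, 39, 55, 50, 33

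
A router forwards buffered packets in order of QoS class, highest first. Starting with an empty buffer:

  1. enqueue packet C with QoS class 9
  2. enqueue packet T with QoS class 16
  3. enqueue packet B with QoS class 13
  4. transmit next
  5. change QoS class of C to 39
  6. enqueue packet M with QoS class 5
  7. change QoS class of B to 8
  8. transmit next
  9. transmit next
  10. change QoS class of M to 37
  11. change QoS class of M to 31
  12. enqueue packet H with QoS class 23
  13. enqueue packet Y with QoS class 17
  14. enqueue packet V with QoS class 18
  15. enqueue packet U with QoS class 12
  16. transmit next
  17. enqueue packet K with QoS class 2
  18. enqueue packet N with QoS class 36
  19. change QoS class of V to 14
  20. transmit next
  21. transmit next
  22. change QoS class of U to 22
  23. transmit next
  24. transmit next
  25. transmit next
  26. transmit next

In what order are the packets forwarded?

T, C, B, M, N, H, U, Y, V, K

add C (QoS class 9) → {C:9}
add T (QoS class 16) → {T:16, C:9}
add B (QoS class 13) → {T:16, B:13, C:9}
transmit next → T; now {B:13, C:9}
update C to QoS class 39 → {C:39, B:13}
add M (QoS class 5) → {C:39, B:13, M:5}
update B to QoS class 8 → {C:39, B:8, M:5}
transmit next → C; now {B:8, M:5}
transmit next → B; now {M:5}
update M to QoS class 37 → {M:37}
update M to QoS class 31 → {M:31}
add H (QoS class 23) → {M:31, H:23}
add Y (QoS class 17) → {M:31, H:23, Y:17}
add V (QoS class 18) → {M:31, H:23, V:18, Y:17}
add U (QoS class 12) → {M:31, H:23, V:18, Y:17, U:12}
transmit next → M; now {H:23, V:18, Y:17, U:12}
add K (QoS class 2) → {H:23, V:18, Y:17, U:12, K:2}
add N (QoS class 36) → {N:36, H:23, V:18, Y:17, U:12, K:2}
update V to QoS class 14 → {N:36, H:23, Y:17, V:14, U:12, K:2}
transmit next → N; now {H:23, Y:17, V:14, U:12, K:2}
transmit next → H; now {Y:17, V:14, U:12, K:2}
update U to QoS class 22 → {U:22, Y:17, V:14, K:2}
transmit next → U; now {Y:17, V:14, K:2}
transmit next → Y; now {V:14, K:2}
transmit next → V; now {K:2}
transmit next → K; now {}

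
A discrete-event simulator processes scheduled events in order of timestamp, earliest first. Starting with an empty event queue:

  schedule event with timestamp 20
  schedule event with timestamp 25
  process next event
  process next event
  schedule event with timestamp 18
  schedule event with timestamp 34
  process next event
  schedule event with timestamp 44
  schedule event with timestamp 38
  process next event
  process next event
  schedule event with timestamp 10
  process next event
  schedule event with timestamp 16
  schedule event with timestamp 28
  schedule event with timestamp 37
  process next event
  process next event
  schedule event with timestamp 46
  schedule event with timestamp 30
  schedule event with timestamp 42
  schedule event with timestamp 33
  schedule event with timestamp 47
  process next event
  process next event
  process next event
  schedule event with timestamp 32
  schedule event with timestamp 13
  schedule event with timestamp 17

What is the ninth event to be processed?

30

insert 20 → {20}
insert 25 → {20, 25}
process next event → 20; now {25}
process next event → 25; now {}
insert 18 → {18}
insert 34 → {18, 34}
process next event → 18; now {34}
insert 44 → {34, 44}
insert 38 → {34, 38, 44}
process next event → 34; now {38, 44}
process next event → 38; now {44}
insert 10 → {10, 44}
process next event → 10; now {44}
insert 16 → {16, 44}
insert 28 → {16, 28, 44}
insert 37 → {16, 28, 37, 44}
process next event → 16; now {28, 37, 44}
process next event → 28; now {37, 44}
insert 46 → {37, 44, 46}
insert 30 → {30, 37, 44, 46}
insert 42 → {30, 37, 42, 44, 46}
insert 33 → {30, 33, 37, 42, 44, 46}
insert 47 → {30, 33, 37, 42, 44, 46, 47}
process next event → 30; now {33, 37, 42, 44, 46, 47}
process next event → 33; now {37, 42, 44, 46, 47}
process next event → 37; now {42, 44, 46, 47}
insert 32 → {32, 42, 44, 46, 47}
insert 13 → {13, 32, 42, 44, 46, 47}
insert 17 → {13, 17, 32, 42, 44, 46, 47}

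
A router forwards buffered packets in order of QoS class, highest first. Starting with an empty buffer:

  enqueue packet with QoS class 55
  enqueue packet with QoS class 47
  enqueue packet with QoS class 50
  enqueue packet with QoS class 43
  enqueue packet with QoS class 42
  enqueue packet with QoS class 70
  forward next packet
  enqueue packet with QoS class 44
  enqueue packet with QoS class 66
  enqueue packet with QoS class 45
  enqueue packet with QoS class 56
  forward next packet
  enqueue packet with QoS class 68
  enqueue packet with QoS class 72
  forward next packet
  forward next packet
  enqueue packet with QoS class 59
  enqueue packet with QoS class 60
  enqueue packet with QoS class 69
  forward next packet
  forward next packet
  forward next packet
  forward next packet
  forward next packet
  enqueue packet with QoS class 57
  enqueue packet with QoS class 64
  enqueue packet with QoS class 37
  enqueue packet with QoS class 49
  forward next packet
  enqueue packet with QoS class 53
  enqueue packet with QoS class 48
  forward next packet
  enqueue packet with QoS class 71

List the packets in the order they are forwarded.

insert 55 → {55}
insert 47 → {55, 47}
insert 50 → {55, 50, 47}
insert 43 → {55, 50, 47, 43}
insert 42 → {55, 50, 47, 43, 42}
insert 70 → {70, 55, 50, 47, 43, 42}
forward next packet → 70; now {55, 50, 47, 43, 42}
insert 44 → {55, 50, 47, 44, 43, 42}
insert 66 → {66, 55, 50, 47, 44, 43, 42}
insert 45 → {66, 55, 50, 47, 45, 44, 43, 42}
insert 56 → {66, 56, 55, 50, 47, 45, 44, 43, 42}
forward next packet → 66; now {56, 55, 50, 47, 45, 44, 43, 42}
insert 68 → {68, 56, 55, 50, 47, 45, 44, 43, 42}
insert 72 → {72, 68, 56, 55, 50, 47, 45, 44, 43, 42}
forward next packet → 72; now {68, 56, 55, 50, 47, 45, 44, 43, 42}
forward next packet → 68; now {56, 55, 50, 47, 45, 44, 43, 42}
insert 59 → {59, 56, 55, 50, 47, 45, 44, 43, 42}
insert 60 → {60, 59, 56, 55, 50, 47, 45, 44, 43, 42}
insert 69 → {69, 60, 59, 56, 55, 50, 47, 45, 44, 43, 42}
forward next packet → 69; now {60, 59, 56, 55, 50, 47, 45, 44, 43, 42}
forward next packet → 60; now {59, 56, 55, 50, 47, 45, 44, 43, 42}
forward next packet → 59; now {56, 55, 50, 47, 45, 44, 43, 42}
forward next packet → 56; now {55, 50, 47, 45, 44, 43, 42}
forward next packet → 55; now {50, 47, 45, 44, 43, 42}
insert 57 → {57, 50, 47, 45, 44, 43, 42}
insert 64 → {64, 57, 50, 47, 45, 44, 43, 42}
insert 37 → {64, 57, 50, 47, 45, 44, 43, 42, 37}
insert 49 → {64, 57, 50, 49, 47, 45, 44, 43, 42, 37}
forward next packet → 64; now {57, 50, 49, 47, 45, 44, 43, 42, 37}
insert 53 → {57, 53, 50, 49, 47, 45, 44, 43, 42, 37}
insert 48 → {57, 53, 50, 49, 48, 47, 45, 44, 43, 42, 37}
forward next packet → 57; now {53, 50, 49, 48, 47, 45, 44, 43, 42, 37}
insert 71 → {71, 53, 50, 49, 48, 47, 45, 44, 43, 42, 37}

70 → 66 → 72 → 68 → 69 → 60 → 59 → 56 → 55 → 64 → 57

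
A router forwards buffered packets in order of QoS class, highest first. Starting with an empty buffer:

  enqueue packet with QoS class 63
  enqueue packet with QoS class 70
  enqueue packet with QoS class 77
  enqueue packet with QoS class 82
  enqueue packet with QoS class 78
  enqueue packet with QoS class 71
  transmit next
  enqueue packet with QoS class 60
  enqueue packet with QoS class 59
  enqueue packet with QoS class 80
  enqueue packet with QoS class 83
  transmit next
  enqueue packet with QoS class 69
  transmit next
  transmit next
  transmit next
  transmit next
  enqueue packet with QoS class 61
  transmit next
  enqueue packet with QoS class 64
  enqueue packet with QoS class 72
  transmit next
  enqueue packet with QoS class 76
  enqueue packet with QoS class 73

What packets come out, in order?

insert 63 → {63}
insert 70 → {70, 63}
insert 77 → {77, 70, 63}
insert 82 → {82, 77, 70, 63}
insert 78 → {82, 78, 77, 70, 63}
insert 71 → {82, 78, 77, 71, 70, 63}
transmit next → 82; now {78, 77, 71, 70, 63}
insert 60 → {78, 77, 71, 70, 63, 60}
insert 59 → {78, 77, 71, 70, 63, 60, 59}
insert 80 → {80, 78, 77, 71, 70, 63, 60, 59}
insert 83 → {83, 80, 78, 77, 71, 70, 63, 60, 59}
transmit next → 83; now {80, 78, 77, 71, 70, 63, 60, 59}
insert 69 → {80, 78, 77, 71, 70, 69, 63, 60, 59}
transmit next → 80; now {78, 77, 71, 70, 69, 63, 60, 59}
transmit next → 78; now {77, 71, 70, 69, 63, 60, 59}
transmit next → 77; now {71, 70, 69, 63, 60, 59}
transmit next → 71; now {70, 69, 63, 60, 59}
insert 61 → {70, 69, 63, 61, 60, 59}
transmit next → 70; now {69, 63, 61, 60, 59}
insert 64 → {69, 64, 63, 61, 60, 59}
insert 72 → {72, 69, 64, 63, 61, 60, 59}
transmit next → 72; now {69, 64, 63, 61, 60, 59}
insert 76 → {76, 69, 64, 63, 61, 60, 59}
insert 73 → {76, 73, 69, 64, 63, 61, 60, 59}

82 → 83 → 80 → 78 → 77 → 71 → 70 → 72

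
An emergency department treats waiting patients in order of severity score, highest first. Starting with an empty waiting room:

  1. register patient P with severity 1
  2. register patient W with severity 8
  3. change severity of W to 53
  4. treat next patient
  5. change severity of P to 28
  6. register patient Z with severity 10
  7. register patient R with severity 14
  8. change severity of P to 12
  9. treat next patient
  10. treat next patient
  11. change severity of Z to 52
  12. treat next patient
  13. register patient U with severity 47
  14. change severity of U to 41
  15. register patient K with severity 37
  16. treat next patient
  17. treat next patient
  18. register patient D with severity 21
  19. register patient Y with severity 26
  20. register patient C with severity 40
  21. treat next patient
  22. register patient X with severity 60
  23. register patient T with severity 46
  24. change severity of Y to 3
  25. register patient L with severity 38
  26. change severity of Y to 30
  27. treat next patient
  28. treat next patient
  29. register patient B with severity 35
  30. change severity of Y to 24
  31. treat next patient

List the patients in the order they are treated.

W → R → P → Z → U → K → C → X → T → L

add P (severity 1) → {P:1}
add W (severity 8) → {W:8, P:1}
update W to severity 53 → {W:53, P:1}
treat next patient → W; now {P:1}
update P to severity 28 → {P:28}
add Z (severity 10) → {P:28, Z:10}
add R (severity 14) → {P:28, R:14, Z:10}
update P to severity 12 → {R:14, P:12, Z:10}
treat next patient → R; now {P:12, Z:10}
treat next patient → P; now {Z:10}
update Z to severity 52 → {Z:52}
treat next patient → Z; now {}
add U (severity 47) → {U:47}
update U to severity 41 → {U:41}
add K (severity 37) → {U:41, K:37}
treat next patient → U; now {K:37}
treat next patient → K; now {}
add D (severity 21) → {D:21}
add Y (severity 26) → {Y:26, D:21}
add C (severity 40) → {C:40, Y:26, D:21}
treat next patient → C; now {Y:26, D:21}
add X (severity 60) → {X:60, Y:26, D:21}
add T (severity 46) → {X:60, T:46, Y:26, D:21}
update Y to severity 3 → {X:60, T:46, D:21, Y:3}
add L (severity 38) → {X:60, T:46, L:38, D:21, Y:3}
update Y to severity 30 → {X:60, T:46, L:38, Y:30, D:21}
treat next patient → X; now {T:46, L:38, Y:30, D:21}
treat next patient → T; now {L:38, Y:30, D:21}
add B (severity 35) → {L:38, B:35, Y:30, D:21}
update Y to severity 24 → {L:38, B:35, Y:24, D:21}
treat next patient → L; now {B:35, Y:24, D:21}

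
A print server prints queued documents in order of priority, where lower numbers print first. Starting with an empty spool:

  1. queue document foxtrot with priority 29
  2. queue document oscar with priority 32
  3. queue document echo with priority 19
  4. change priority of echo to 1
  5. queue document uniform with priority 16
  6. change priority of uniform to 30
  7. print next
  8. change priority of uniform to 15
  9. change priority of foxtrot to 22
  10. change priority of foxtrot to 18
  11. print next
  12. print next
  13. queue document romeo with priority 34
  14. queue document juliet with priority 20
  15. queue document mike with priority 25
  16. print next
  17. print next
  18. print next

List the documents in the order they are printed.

add foxtrot (priority 29) → {foxtrot:29}
add oscar (priority 32) → {foxtrot:29, oscar:32}
add echo (priority 19) → {echo:19, foxtrot:29, oscar:32}
update echo to priority 1 → {echo:1, foxtrot:29, oscar:32}
add uniform (priority 16) → {echo:1, uniform:16, foxtrot:29, oscar:32}
update uniform to priority 30 → {echo:1, foxtrot:29, uniform:30, oscar:32}
print next → echo; now {foxtrot:29, uniform:30, oscar:32}
update uniform to priority 15 → {uniform:15, foxtrot:29, oscar:32}
update foxtrot to priority 22 → {uniform:15, foxtrot:22, oscar:32}
update foxtrot to priority 18 → {uniform:15, foxtrot:18, oscar:32}
print next → uniform; now {foxtrot:18, oscar:32}
print next → foxtrot; now {oscar:32}
add romeo (priority 34) → {oscar:32, romeo:34}
add juliet (priority 20) → {juliet:20, oscar:32, romeo:34}
add mike (priority 25) → {juliet:20, mike:25, oscar:32, romeo:34}
print next → juliet; now {mike:25, oscar:32, romeo:34}
print next → mike; now {oscar:32, romeo:34}
print next → oscar; now {romeo:34}

[echo, uniform, foxtrot, juliet, mike, oscar]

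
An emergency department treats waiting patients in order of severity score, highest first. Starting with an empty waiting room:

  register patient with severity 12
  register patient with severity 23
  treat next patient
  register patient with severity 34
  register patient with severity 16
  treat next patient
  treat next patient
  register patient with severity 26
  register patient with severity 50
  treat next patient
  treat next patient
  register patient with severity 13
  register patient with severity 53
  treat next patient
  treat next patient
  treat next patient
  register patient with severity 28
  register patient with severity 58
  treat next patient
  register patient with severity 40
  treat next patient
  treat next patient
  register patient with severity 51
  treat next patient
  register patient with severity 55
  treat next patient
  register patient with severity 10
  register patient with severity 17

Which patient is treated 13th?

55

insert 12 → {12}
insert 23 → {23, 12}
treat next patient → 23; now {12}
insert 34 → {34, 12}
insert 16 → {34, 16, 12}
treat next patient → 34; now {16, 12}
treat next patient → 16; now {12}
insert 26 → {26, 12}
insert 50 → {50, 26, 12}
treat next patient → 50; now {26, 12}
treat next patient → 26; now {12}
insert 13 → {13, 12}
insert 53 → {53, 13, 12}
treat next patient → 53; now {13, 12}
treat next patient → 13; now {12}
treat next patient → 12; now {}
insert 28 → {28}
insert 58 → {58, 28}
treat next patient → 58; now {28}
insert 40 → {40, 28}
treat next patient → 40; now {28}
treat next patient → 28; now {}
insert 51 → {51}
treat next patient → 51; now {}
insert 55 → {55}
treat next patient → 55; now {}
insert 10 → {10}
insert 17 → {17, 10}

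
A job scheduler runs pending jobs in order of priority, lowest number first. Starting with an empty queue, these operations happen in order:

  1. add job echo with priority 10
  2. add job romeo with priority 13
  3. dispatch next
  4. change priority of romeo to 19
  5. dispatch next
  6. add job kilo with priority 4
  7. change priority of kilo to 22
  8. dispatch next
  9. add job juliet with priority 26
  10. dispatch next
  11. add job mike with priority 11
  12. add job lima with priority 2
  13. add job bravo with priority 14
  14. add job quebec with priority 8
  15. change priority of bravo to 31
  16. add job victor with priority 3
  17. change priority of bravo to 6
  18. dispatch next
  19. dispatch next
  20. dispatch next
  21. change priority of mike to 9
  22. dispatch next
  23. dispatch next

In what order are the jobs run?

add echo (priority 10) → {echo:10}
add romeo (priority 13) → {echo:10, romeo:13}
dispatch next → echo; now {romeo:13}
update romeo to priority 19 → {romeo:19}
dispatch next → romeo; now {}
add kilo (priority 4) → {kilo:4}
update kilo to priority 22 → {kilo:22}
dispatch next → kilo; now {}
add juliet (priority 26) → {juliet:26}
dispatch next → juliet; now {}
add mike (priority 11) → {mike:11}
add lima (priority 2) → {lima:2, mike:11}
add bravo (priority 14) → {lima:2, mike:11, bravo:14}
add quebec (priority 8) → {lima:2, quebec:8, mike:11, bravo:14}
update bravo to priority 31 → {lima:2, quebec:8, mike:11, bravo:31}
add victor (priority 3) → {lima:2, victor:3, quebec:8, mike:11, bravo:31}
update bravo to priority 6 → {lima:2, victor:3, bravo:6, quebec:8, mike:11}
dispatch next → lima; now {victor:3, bravo:6, quebec:8, mike:11}
dispatch next → victor; now {bravo:6, quebec:8, mike:11}
dispatch next → bravo; now {quebec:8, mike:11}
update mike to priority 9 → {quebec:8, mike:9}
dispatch next → quebec; now {mike:9}
dispatch next → mike; now {}

echo → romeo → kilo → juliet → lima → victor → bravo → quebec → mike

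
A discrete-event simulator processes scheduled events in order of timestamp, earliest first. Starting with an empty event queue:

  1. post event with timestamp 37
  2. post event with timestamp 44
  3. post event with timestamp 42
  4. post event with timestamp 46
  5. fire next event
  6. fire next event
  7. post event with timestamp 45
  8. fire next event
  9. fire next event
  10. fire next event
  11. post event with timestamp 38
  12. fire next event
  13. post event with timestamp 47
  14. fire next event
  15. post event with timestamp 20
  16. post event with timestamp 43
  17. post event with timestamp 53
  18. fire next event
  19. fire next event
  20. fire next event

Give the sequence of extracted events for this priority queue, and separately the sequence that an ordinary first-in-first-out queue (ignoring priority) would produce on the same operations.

insert 37 → {37}
insert 44 → {37, 44}
insert 42 → {37, 42, 44}
insert 46 → {37, 42, 44, 46}
fire next event → 37; now {42, 44, 46}
fire next event → 42; now {44, 46}
insert 45 → {44, 45, 46}
fire next event → 44; now {45, 46}
fire next event → 45; now {46}
fire next event → 46; now {}
insert 38 → {38}
fire next event → 38; now {}
insert 47 → {47}
fire next event → 47; now {}
insert 20 → {20}
insert 43 → {20, 43}
insert 53 → {20, 43, 53}
fire next event → 20; now {43, 53}
fire next event → 43; now {53}
fire next event → 53; now {}

priority queue: 37, 42, 44, 45, 46, 38, 47, 20, 43, 53; FIFO queue: [37, 44, 42, 46, 45, 38, 47, 20, 43, 53]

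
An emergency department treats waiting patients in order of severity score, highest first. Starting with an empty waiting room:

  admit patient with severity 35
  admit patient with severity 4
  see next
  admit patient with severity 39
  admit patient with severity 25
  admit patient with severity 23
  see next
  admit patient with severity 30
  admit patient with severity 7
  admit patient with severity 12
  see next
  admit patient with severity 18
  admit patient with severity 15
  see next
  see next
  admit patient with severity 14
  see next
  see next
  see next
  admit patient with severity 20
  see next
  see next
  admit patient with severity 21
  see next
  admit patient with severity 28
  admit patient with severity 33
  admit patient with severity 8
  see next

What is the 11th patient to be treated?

21

insert 35 → {35}
insert 4 → {35, 4}
see next → 35; now {4}
insert 39 → {39, 4}
insert 25 → {39, 25, 4}
insert 23 → {39, 25, 23, 4}
see next → 39; now {25, 23, 4}
insert 30 → {30, 25, 23, 4}
insert 7 → {30, 25, 23, 7, 4}
insert 12 → {30, 25, 23, 12, 7, 4}
see next → 30; now {25, 23, 12, 7, 4}
insert 18 → {25, 23, 18, 12, 7, 4}
insert 15 → {25, 23, 18, 15, 12, 7, 4}
see next → 25; now {23, 18, 15, 12, 7, 4}
see next → 23; now {18, 15, 12, 7, 4}
insert 14 → {18, 15, 14, 12, 7, 4}
see next → 18; now {15, 14, 12, 7, 4}
see next → 15; now {14, 12, 7, 4}
see next → 14; now {12, 7, 4}
insert 20 → {20, 12, 7, 4}
see next → 20; now {12, 7, 4}
see next → 12; now {7, 4}
insert 21 → {21, 7, 4}
see next → 21; now {7, 4}
insert 28 → {28, 7, 4}
insert 33 → {33, 28, 7, 4}
insert 8 → {33, 28, 8, 7, 4}
see next → 33; now {28, 8, 7, 4}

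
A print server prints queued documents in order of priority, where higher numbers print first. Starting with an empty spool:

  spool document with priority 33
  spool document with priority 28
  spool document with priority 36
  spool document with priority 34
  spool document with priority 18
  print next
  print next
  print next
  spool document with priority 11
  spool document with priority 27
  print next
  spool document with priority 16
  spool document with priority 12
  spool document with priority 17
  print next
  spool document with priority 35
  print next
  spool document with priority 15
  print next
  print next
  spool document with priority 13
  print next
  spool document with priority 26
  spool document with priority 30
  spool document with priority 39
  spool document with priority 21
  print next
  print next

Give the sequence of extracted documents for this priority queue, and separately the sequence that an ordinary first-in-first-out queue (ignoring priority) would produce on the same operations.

priority queue: [36, 34, 33, 28, 27, 35, 18, 17, 16, 39, 30]; FIFO queue: [33, 28, 36, 34, 18, 11, 27, 16, 12, 17, 35]

insert 33 → {33}
insert 28 → {33, 28}
insert 36 → {36, 33, 28}
insert 34 → {36, 34, 33, 28}
insert 18 → {36, 34, 33, 28, 18}
print next → 36; now {34, 33, 28, 18}
print next → 34; now {33, 28, 18}
print next → 33; now {28, 18}
insert 11 → {28, 18, 11}
insert 27 → {28, 27, 18, 11}
print next → 28; now {27, 18, 11}
insert 16 → {27, 18, 16, 11}
insert 12 → {27, 18, 16, 12, 11}
insert 17 → {27, 18, 17, 16, 12, 11}
print next → 27; now {18, 17, 16, 12, 11}
insert 35 → {35, 18, 17, 16, 12, 11}
print next → 35; now {18, 17, 16, 12, 11}
insert 15 → {18, 17, 16, 15, 12, 11}
print next → 18; now {17, 16, 15, 12, 11}
print next → 17; now {16, 15, 12, 11}
insert 13 → {16, 15, 13, 12, 11}
print next → 16; now {15, 13, 12, 11}
insert 26 → {26, 15, 13, 12, 11}
insert 30 → {30, 26, 15, 13, 12, 11}
insert 39 → {39, 30, 26, 15, 13, 12, 11}
insert 21 → {39, 30, 26, 21, 15, 13, 12, 11}
print next → 39; now {30, 26, 21, 15, 13, 12, 11}
print next → 30; now {26, 21, 15, 13, 12, 11}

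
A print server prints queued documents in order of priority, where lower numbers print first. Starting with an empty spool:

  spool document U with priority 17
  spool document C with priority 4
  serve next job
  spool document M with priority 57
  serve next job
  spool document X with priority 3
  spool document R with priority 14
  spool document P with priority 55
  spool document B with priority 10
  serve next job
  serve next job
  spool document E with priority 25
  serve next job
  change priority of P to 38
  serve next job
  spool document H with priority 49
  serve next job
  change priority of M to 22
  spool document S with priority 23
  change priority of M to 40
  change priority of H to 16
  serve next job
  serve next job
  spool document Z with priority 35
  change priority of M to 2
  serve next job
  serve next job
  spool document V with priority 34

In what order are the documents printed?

add U (priority 17) → {U:17}
add C (priority 4) → {C:4, U:17}
serve next job → C; now {U:17}
add M (priority 57) → {U:17, M:57}
serve next job → U; now {M:57}
add X (priority 3) → {X:3, M:57}
add R (priority 14) → {X:3, R:14, M:57}
add P (priority 55) → {X:3, R:14, P:55, M:57}
add B (priority 10) → {X:3, B:10, R:14, P:55, M:57}
serve next job → X; now {B:10, R:14, P:55, M:57}
serve next job → B; now {R:14, P:55, M:57}
add E (priority 25) → {R:14, E:25, P:55, M:57}
serve next job → R; now {E:25, P:55, M:57}
update P to priority 38 → {E:25, P:38, M:57}
serve next job → E; now {P:38, M:57}
add H (priority 49) → {P:38, H:49, M:57}
serve next job → P; now {H:49, M:57}
update M to priority 22 → {M:22, H:49}
add S (priority 23) → {M:22, S:23, H:49}
update M to priority 40 → {S:23, M:40, H:49}
update H to priority 16 → {H:16, S:23, M:40}
serve next job → H; now {S:23, M:40}
serve next job → S; now {M:40}
add Z (priority 35) → {Z:35, M:40}
update M to priority 2 → {M:2, Z:35}
serve next job → M; now {Z:35}
serve next job → Z; now {}
add V (priority 34) → {V:34}

[C, U, X, B, R, E, P, H, S, M, Z]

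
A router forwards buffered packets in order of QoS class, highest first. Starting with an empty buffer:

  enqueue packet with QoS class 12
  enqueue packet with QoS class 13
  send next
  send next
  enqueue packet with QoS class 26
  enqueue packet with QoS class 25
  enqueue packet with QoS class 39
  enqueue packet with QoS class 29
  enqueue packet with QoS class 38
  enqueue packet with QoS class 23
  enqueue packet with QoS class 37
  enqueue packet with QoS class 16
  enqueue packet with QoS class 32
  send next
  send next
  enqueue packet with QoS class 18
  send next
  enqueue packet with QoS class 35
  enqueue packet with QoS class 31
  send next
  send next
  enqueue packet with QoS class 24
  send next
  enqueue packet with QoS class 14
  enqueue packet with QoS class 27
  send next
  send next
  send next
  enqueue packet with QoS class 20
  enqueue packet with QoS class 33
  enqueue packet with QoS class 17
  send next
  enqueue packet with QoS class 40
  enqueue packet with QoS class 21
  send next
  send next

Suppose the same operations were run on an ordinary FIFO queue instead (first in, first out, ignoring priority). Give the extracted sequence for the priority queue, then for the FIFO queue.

priority queue: [13, 12, 39, 38, 37, 35, 32, 31, 29, 27, 26, 33, 40, 25]; FIFO queue: 12 → 13 → 26 → 25 → 39 → 29 → 38 → 23 → 37 → 16 → 32 → 18 → 35 → 31

insert 12 → {12}
insert 13 → {13, 12}
send next → 13; now {12}
send next → 12; now {}
insert 26 → {26}
insert 25 → {26, 25}
insert 39 → {39, 26, 25}
insert 29 → {39, 29, 26, 25}
insert 38 → {39, 38, 29, 26, 25}
insert 23 → {39, 38, 29, 26, 25, 23}
insert 37 → {39, 38, 37, 29, 26, 25, 23}
insert 16 → {39, 38, 37, 29, 26, 25, 23, 16}
insert 32 → {39, 38, 37, 32, 29, 26, 25, 23, 16}
send next → 39; now {38, 37, 32, 29, 26, 25, 23, 16}
send next → 38; now {37, 32, 29, 26, 25, 23, 16}
insert 18 → {37, 32, 29, 26, 25, 23, 18, 16}
send next → 37; now {32, 29, 26, 25, 23, 18, 16}
insert 35 → {35, 32, 29, 26, 25, 23, 18, 16}
insert 31 → {35, 32, 31, 29, 26, 25, 23, 18, 16}
send next → 35; now {32, 31, 29, 26, 25, 23, 18, 16}
send next → 32; now {31, 29, 26, 25, 23, 18, 16}
insert 24 → {31, 29, 26, 25, 24, 23, 18, 16}
send next → 31; now {29, 26, 25, 24, 23, 18, 16}
insert 14 → {29, 26, 25, 24, 23, 18, 16, 14}
insert 27 → {29, 27, 26, 25, 24, 23, 18, 16, 14}
send next → 29; now {27, 26, 25, 24, 23, 18, 16, 14}
send next → 27; now {26, 25, 24, 23, 18, 16, 14}
send next → 26; now {25, 24, 23, 18, 16, 14}
insert 20 → {25, 24, 23, 20, 18, 16, 14}
insert 33 → {33, 25, 24, 23, 20, 18, 16, 14}
insert 17 → {33, 25, 24, 23, 20, 18, 17, 16, 14}
send next → 33; now {25, 24, 23, 20, 18, 17, 16, 14}
insert 40 → {40, 25, 24, 23, 20, 18, 17, 16, 14}
insert 21 → {40, 25, 24, 23, 21, 20, 18, 17, 16, 14}
send next → 40; now {25, 24, 23, 21, 20, 18, 17, 16, 14}
send next → 25; now {24, 23, 21, 20, 18, 17, 16, 14}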